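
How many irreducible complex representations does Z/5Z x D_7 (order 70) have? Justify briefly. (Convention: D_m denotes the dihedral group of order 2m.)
25

Explanation: The number of irreducible complex representations of a finite group equals its number of conjugacy classes. For a direct product, #classes(G x H) = #classes(G) * #classes(H). Z/5Z has 5 classes (abelian), D_7 has 5 classes, so 5 * 5 = 25, so Z/5Z x D_7 (order 70) has exactly 25 irreducible complex representations.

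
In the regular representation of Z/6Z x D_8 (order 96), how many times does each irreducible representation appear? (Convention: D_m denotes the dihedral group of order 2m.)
Each irreducible V_i of dimension d_i appears with multiplicity d_i, i.e. rho_reg = (direct sum over all irreducibles V_i) d_i V_i. The irreducible dimensions for Z/6Z x D_8 are 1, 1, 1, 1, 1, 1, 1, 1, 1, 1, 1, 1, 1, 1, 1, 1, 1, 1, 1, 1, 1, 1, 1, 1, 2, 2, 2, 2, 2, 2, 2, 2, 2, 2, 2, 2, 2, 2, 2, 2, 2, 2: 24 irreducibles of dimension 1, each with multiplicity 1; 18 irreducibles of dimension 2, each with multiplicity 2. Total dimension 24*1*1 + 18*2*2 = 96 = |G|.

Justification: General theorem: in the regular representation of a finite group G, each irreducible appears with multiplicity equal to its dimension. Check: dim(rho_reg) = sum d_i^2 = 1 + 1 + 1 + 1 + 1 + 1 + 1 + 1 + 1 + 1 + 1 + 1 + 1 + 1 + 1 + 1 + 1 + 1 + 1 + 1 + 1 + 1 + 1 + 1 + 4 + 4 + 4 + 4 + 4 + 4 + 4 + 4 + 4 + 4 + 4 + 4 + 4 + 4 + 4 + 4 + 4 + 4 = 96 = |G|.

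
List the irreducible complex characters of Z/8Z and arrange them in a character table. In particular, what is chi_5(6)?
Character table of Z/8Z (irreps indexed chi_0,...,chi_7 with chi_k(m) = zeta_8^(k*m), zeta_8 = exp(2*pi*i/8)):
  irrep \ class  {0} (size 1)  {1} (size 1)    {2} (size 1)  {3} (size 1)    {4} (size 1)  {5} (size 1)    {6} (size 1)  {7} (size 1)  
  chi_0          1             1               1             1               1             1               1             1             
  chi_1          1             exp(I*pi/4)     I             exp(3*I*pi/4)   -1            exp(-3*I*pi/4)  -I            exp(-I*pi/4)  
  chi_2          1             I               -1            -I              1             I               -1            -I            
  chi_3          1             exp(3*I*pi/4)   -I            exp(I*pi/4)     -1            exp(-I*pi/4)    I             exp(-3*I*pi/4)
  chi_4          1             -1              1             -1              1             -1              1             -1            
  chi_5          1             exp(-3*I*pi/4)  I             exp(-I*pi/4)    -1            exp(I*pi/4)     -I            exp(3*I*pi/4) 
  chi_6          1             -I              -1            I               1             -I              -1            I             
  chi_7          1             exp(-I*pi/4)    -I            exp(-3*I*pi/4)  -1            exp(3*I*pi/4)   I             exp(I*pi/4)   

Spot check: chi_5(6) = zeta_8^(5*6) = zeta_8^30 = -I.

Z/8Z is abelian, so all 8 irreducible complex representations are 1-dimensional. They are given by chi_k(m) = zeta_8^(k*m) for k = 0,...,7. Row orthogonality: sum_m chi_k(m) conj(chi_l(m)) = 8 * [k = l].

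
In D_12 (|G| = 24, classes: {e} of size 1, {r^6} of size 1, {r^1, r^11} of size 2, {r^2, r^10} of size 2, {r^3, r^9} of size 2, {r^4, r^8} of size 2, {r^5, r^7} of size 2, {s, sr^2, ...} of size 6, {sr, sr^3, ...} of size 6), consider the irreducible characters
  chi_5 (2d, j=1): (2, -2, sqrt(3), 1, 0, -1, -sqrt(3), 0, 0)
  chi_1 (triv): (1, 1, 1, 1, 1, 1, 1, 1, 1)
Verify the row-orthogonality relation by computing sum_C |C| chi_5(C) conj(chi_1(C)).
Sum = 0; so <chi_5, chi_1> = 0 (distinct irreducibles are orthogonal).

Explanation: Compute term by term over conjugacy classes (|C| * chi_5(C) * conj(chi_1(C))):
  1*(2)*conj(1) + 1*(-2)*conj(1) + 2*(sqrt(3))*conj(1) + 2*(1)*conj(1) + 2*(0)*conj(1) + 2*(-1)*conj(1) + 2*(-sqrt(3))*conj(1) + 6*(0)*conj(1) + 6*(0)*conj(1)
  = (2) + (-2) + (2*sqrt(3)) + (2) + (0) + (-2) + (-2*sqrt(3)) + (0) + (0)
  = 0.
Dividing by |G| = 24 gives 0/24 = 0, matching the row-orthogonality relation <chi_5, chi_1> = [chi_5 = chi_1].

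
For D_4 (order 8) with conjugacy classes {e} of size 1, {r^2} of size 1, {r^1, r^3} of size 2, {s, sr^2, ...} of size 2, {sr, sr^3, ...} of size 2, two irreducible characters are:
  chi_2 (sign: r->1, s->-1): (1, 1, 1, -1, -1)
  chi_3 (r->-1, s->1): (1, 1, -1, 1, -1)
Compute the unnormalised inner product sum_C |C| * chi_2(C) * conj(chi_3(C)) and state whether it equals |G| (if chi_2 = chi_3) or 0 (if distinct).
Sum = 0; so <chi_2, chi_3> = 0 (distinct irreducibles are orthogonal).

Solution. Compute term by term over conjugacy classes (|C| * chi_2(C) * conj(chi_3(C))):
  1*(1)*conj(1) + 1*(1)*conj(1) + 2*(1)*conj(-1) + 2*(-1)*conj(1) + 2*(-1)*conj(-1)
  = (1) + (1) + (-2) + (-2) + (2)
  = 0.
Dividing by |G| = 8 gives 0/8 = 0, matching the row-orthogonality relation <chi_2, chi_3> = [chi_2 = chi_3].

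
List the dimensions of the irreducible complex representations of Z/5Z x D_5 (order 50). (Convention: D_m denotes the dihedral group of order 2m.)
Dimensions: 1, 1, 1, 1, 1, 1, 1, 1, 1, 1, 2, 2, 2, 2, 2, 2, 2, 2, 2, 2

Solution. There are 20 irreducibles (= number of conjugacy classes). Their dimensions d_i satisfy sum d_i^2 = |G| = 50: 1 + 1 + 1 + 1 + 1 + 1 + 1 + 1 + 1 + 1 + 4 + 4 + 4 + 4 + 4 + 4 + 4 + 4 + 4 + 4 = 50. (For the product with Z/5Z: each of the 5 1-dim characters of Z/5Z tensors with each irrep of D_5, giving 5 copies of each D_5-dimension.)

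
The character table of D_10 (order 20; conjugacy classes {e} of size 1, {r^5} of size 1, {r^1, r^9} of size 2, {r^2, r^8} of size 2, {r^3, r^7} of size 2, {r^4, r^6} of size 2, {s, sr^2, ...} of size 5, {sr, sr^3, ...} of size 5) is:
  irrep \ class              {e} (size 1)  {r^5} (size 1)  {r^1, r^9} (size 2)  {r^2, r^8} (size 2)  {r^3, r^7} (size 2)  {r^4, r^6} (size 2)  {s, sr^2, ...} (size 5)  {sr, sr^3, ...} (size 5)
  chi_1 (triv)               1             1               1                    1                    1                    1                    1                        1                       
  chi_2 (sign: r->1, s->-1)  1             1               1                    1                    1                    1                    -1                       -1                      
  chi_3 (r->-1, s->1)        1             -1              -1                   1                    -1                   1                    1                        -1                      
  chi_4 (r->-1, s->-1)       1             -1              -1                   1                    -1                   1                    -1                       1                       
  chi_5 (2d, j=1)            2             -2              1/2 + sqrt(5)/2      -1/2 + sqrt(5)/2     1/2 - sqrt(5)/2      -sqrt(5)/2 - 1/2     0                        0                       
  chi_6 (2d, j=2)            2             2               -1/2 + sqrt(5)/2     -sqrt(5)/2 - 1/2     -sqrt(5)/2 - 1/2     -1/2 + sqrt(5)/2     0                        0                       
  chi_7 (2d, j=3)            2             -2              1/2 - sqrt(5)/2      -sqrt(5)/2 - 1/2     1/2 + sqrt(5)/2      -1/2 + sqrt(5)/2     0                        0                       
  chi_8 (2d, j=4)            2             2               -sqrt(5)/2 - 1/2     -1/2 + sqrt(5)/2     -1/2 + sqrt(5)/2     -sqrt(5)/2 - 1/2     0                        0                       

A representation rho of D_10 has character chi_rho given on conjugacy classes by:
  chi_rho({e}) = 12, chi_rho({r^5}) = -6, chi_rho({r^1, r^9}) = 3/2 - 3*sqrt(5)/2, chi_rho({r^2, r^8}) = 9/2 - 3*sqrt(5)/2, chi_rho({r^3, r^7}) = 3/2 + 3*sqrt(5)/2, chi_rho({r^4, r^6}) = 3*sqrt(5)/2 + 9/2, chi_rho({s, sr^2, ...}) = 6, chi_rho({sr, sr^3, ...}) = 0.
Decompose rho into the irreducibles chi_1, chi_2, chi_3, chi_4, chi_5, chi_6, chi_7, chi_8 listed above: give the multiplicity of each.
Multiplicities: chi_1: 3, chi_2: 0, chi_3: 3, chi_4: 0, chi_5: 0, chi_6: 0, chi_7: 3, chi_8: 0.

Reasoning: Use <chi_rho, chi> = (1/|G|) sum_C |C| * chi_rho(C) * conj(chi(C)) with |G| = 20 for each irreducible chi in the table:
  <chi_rho, chi_1> = (1/20)[1*(12)*conj(1) + 1*(-6)*conj(1) + 2*(3/2 - 3*sqrt(5)/2)*conj(1) + 2*(9/2 - 3*sqrt(5)/2)*conj(1) + 2*(3/2 + 3*sqrt(5)/2)*conj(1) + 2*(3*sqrt(5)/2 + 9/2)*conj(1) + 5*(6)*conj(1) + 5*(0)*conj(1)]
      = (1/20)[(12) + (-6) + (3 - 3*sqrt(5)) + (9 - 3*sqrt(5)) + (3 + 3*sqrt(5)) + (3*sqrt(5) + 9) + (30) + (0)] = 60/20 = 3
  <chi_rho, chi_2> = (1/20)[1*(12)*conj(1) + 1*(-6)*conj(1) + 2*(3/2 - 3*sqrt(5)/2)*conj(1) + 2*(9/2 - 3*sqrt(5)/2)*conj(1) + 2*(3/2 + 3*sqrt(5)/2)*conj(1) + 2*(3*sqrt(5)/2 + 9/2)*conj(1) + 5*(6)*conj(-1) + 5*(0)*conj(-1)]
      = (1/20)[(12) + (-6) + (3 - 3*sqrt(5)) + (9 - 3*sqrt(5)) + (3 + 3*sqrt(5)) + (3*sqrt(5) + 9) + (-30) + (0)] = 0/20 = 0
  <chi_rho, chi_3> = (1/20)[1*(12)*conj(1) + 1*(-6)*conj(-1) + 2*(3/2 - 3*sqrt(5)/2)*conj(-1) + 2*(9/2 - 3*sqrt(5)/2)*conj(1) + 2*(3/2 + 3*sqrt(5)/2)*conj(-1) + 2*(3*sqrt(5)/2 + 9/2)*conj(1) + 5*(6)*conj(1) + 5*(0)*conj(-1)]
      = (1/20)[(12) + (6) + (-3 + 3*sqrt(5)) + (9 - 3*sqrt(5)) + (-3*sqrt(5) - 3) + (3*sqrt(5) + 9) + (30) + (0)] = 60/20 = 3
  <chi_rho, chi_4> = (1/20)[1*(12)*conj(1) + 1*(-6)*conj(-1) + 2*(3/2 - 3*sqrt(5)/2)*conj(-1) + 2*(9/2 - 3*sqrt(5)/2)*conj(1) + 2*(3/2 + 3*sqrt(5)/2)*conj(-1) + 2*(3*sqrt(5)/2 + 9/2)*conj(1) + 5*(6)*conj(-1) + 5*(0)*conj(1)]
      = (1/20)[(12) + (6) + (-3 + 3*sqrt(5)) + (9 - 3*sqrt(5)) + (-3*sqrt(5) - 3) + (3*sqrt(5) + 9) + (-30) + (0)] = 0/20 = 0
  <chi_rho, chi_5> = (1/20)[1*(12)*conj(2) + 1*(-6)*conj(-2) + 2*(3/2 - 3*sqrt(5)/2)*conj(1/2 + sqrt(5)/2) + 2*(9/2 - 3*sqrt(5)/2)*conj(-1/2 + sqrt(5)/2) + 2*(3/2 + 3*sqrt(5)/2)*conj(1/2 - sqrt(5)/2) + 2*(3*sqrt(5)/2 + 9/2)*conj(-sqrt(5)/2 - 1/2) + 5*(6)*conj(0) + 5*(0)*conj(0)]
      = (1/20)[(24) + (12) + (-6) + (-12 + 6*sqrt(5)) + (-6) + (-6*sqrt(5) - 12) + (0) + (0)] = 0/20 = 0
  <chi_rho, chi_6> = (1/20)[1*(12)*conj(2) + 1*(-6)*conj(2) + 2*(3/2 - 3*sqrt(5)/2)*conj(-1/2 + sqrt(5)/2) + 2*(9/2 - 3*sqrt(5)/2)*conj(-sqrt(5)/2 - 1/2) + 2*(3/2 + 3*sqrt(5)/2)*conj(-sqrt(5)/2 - 1/2) + 2*(3*sqrt(5)/2 + 9/2)*conj(-1/2 + sqrt(5)/2) + 5*(6)*conj(0) + 5*(0)*conj(0)]
      = (1/20)[(24) + (-12) + (-9 + 3*sqrt(5)) + (3 - 3*sqrt(5)) + (-9 - 3*sqrt(5)) + (3 + 3*sqrt(5)) + (0) + (0)] = 0/20 = 0
  <chi_rho, chi_7> = (1/20)[1*(12)*conj(2) + 1*(-6)*conj(-2) + 2*(3/2 - 3*sqrt(5)/2)*conj(1/2 - sqrt(5)/2) + 2*(9/2 - 3*sqrt(5)/2)*conj(-sqrt(5)/2 - 1/2) + 2*(3/2 + 3*sqrt(5)/2)*conj(1/2 + sqrt(5)/2) + 2*(3*sqrt(5)/2 + 9/2)*conj(-1/2 + sqrt(5)/2) + 5*(6)*conj(0) + 5*(0)*conj(0)]
      = (1/20)[(24) + (12) + (9 - 3*sqrt(5)) + (3 - 3*sqrt(5)) + (3*sqrt(5) + 9) + (3 + 3*sqrt(5)) + (0) + (0)] = 60/20 = 3
  <chi_rho, chi_8> = (1/20)[1*(12)*conj(2) + 1*(-6)*conj(2) + 2*(3/2 - 3*sqrt(5)/2)*conj(-sqrt(5)/2 - 1/2) + 2*(9/2 - 3*sqrt(5)/2)*conj(-1/2 + sqrt(5)/2) + 2*(3/2 + 3*sqrt(5)/2)*conj(-1/2 + sqrt(5)/2) + 2*(3*sqrt(5)/2 + 9/2)*conj(-sqrt(5)/2 - 1/2) + 5*(6)*conj(0) + 5*(0)*conj(0)]
      = (1/20)[(24) + (-12) + (6) + (-12 + 6*sqrt(5)) + (6) + (-6*sqrt(5) - 12) + (0) + (0)] = 0/20 = 0
Dimension check: dim(rho) = sum (mult * dim) = 3*1 + 0*1 + 3*1 + 0*1 + 0*2 + 0*2 + 3*2 + 0*2 = 12 = chi_rho(e) = 12.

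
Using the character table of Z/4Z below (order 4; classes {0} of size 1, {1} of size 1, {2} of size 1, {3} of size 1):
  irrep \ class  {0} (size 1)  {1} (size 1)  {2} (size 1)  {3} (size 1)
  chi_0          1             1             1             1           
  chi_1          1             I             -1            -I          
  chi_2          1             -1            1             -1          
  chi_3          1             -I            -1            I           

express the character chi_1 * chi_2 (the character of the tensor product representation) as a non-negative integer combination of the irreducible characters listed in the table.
chi_1 tensor chi_2 = chi_3 (all other irreducibles have multiplicity 0).

The character of a tensor product is the pointwise product (chi_1 * chi_2)(C) = chi_1(C) * chi_2(C):
  {0}: (1)*(1), {1}: (I)*(-1), {2}: (-1)*(1), {3}: (-I)*(-1)
so (chi_1 * chi_2) takes values
  {0} -> 1, {1} -> -I, {2} -> -1, {3} -> I.
Now take the inner product of this character with each irreducible chi from the table, <chi_1*chi_2, chi> = (1/4) sum_C |C| (chi_1*chi_2)(C) conj(chi(C)):
  <chi_1*chi_2, chi_0> = (1/4)[1*(1)*conj(1) + 1*(-I)*conj(1) + 1*(-1)*conj(1) + 1*(I)*conj(1)]
      = (1/4)[(1) + (-I) + (-1) + (I)] = 0/4 = 0
  <chi_1*chi_2, chi_1> = (1/4)[1*(1)*conj(1) + 1*(-I)*conj(I) + 1*(-1)*conj(-1) + 1*(I)*conj(-I)]
      = (1/4)[(1) + (-1) + (1) + (-1)] = 0/4 = 0
  <chi_1*chi_2, chi_2> = (1/4)[1*(1)*conj(1) + 1*(-I)*conj(-1) + 1*(-1)*conj(1) + 1*(I)*conj(-1)]
      = (1/4)[(1) + (I) + (-1) + (-I)] = 0/4 = 0
  <chi_1*chi_2, chi_3> = (1/4)[1*(1)*conj(1) + 1*(-I)*conj(-I) + 1*(-1)*conj(-1) + 1*(I)*conj(I)]
      = (1/4)[(1) + (1) + (1) + (1)] = 4/4 = 1
(Exp terms are combined using exp(i*s)*conj(exp(i*t)) = exp(i*(s-t)), and sums of them are collapsed using the identity that for every m > 1 the m distinct m-th roots of unity sum to 0, e.g. 1 + exp(2*I*pi/3) + exp(-2*I*pi/3) = 0.)
Hence the multiplicities are chi_3: 1. Dimension check: dim(chi_1)*dim(chi_2) = 1*1 = 1 and sum (mult * dim) = 1*1 = 1.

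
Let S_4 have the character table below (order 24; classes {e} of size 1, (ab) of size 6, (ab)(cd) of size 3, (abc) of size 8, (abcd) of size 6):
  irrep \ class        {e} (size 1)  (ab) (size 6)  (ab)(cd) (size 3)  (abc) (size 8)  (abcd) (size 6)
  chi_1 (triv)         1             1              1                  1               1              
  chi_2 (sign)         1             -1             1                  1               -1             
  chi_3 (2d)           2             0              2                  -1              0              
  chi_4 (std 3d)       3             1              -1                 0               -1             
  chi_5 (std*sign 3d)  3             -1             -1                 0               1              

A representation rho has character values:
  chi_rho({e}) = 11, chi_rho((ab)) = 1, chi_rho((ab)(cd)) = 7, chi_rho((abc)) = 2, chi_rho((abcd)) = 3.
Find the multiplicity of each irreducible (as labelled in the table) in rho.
Multiplicities: chi_1: 3, chi_2: 1, chi_3: 2, chi_4: 0, chi_5: 1.

Derivation: Use <chi_rho, chi> = (1/|G|) sum_C |C| * chi_rho(C) * conj(chi(C)) with |G| = 24 for each irreducible chi in the table:
  <chi_rho, chi_1> = (1/24)[1*(11)*conj(1) + 6*(1)*conj(1) + 3*(7)*conj(1) + 8*(2)*conj(1) + 6*(3)*conj(1)]
      = (1/24)[(11) + (6) + (21) + (16) + (18)] = 72/24 = 3
  <chi_rho, chi_2> = (1/24)[1*(11)*conj(1) + 6*(1)*conj(-1) + 3*(7)*conj(1) + 8*(2)*conj(1) + 6*(3)*conj(-1)]
      = (1/24)[(11) + (-6) + (21) + (16) + (-18)] = 24/24 = 1
  <chi_rho, chi_3> = (1/24)[1*(11)*conj(2) + 6*(1)*conj(0) + 3*(7)*conj(2) + 8*(2)*conj(-1) + 6*(3)*conj(0)]
      = (1/24)[(22) + (0) + (42) + (-16) + (0)] = 48/24 = 2
  <chi_rho, chi_4> = (1/24)[1*(11)*conj(3) + 6*(1)*conj(1) + 3*(7)*conj(-1) + 8*(2)*conj(0) + 6*(3)*conj(-1)]
      = (1/24)[(33) + (6) + (-21) + (0) + (-18)] = 0/24 = 0
  <chi_rho, chi_5> = (1/24)[1*(11)*conj(3) + 6*(1)*conj(-1) + 3*(7)*conj(-1) + 8*(2)*conj(0) + 6*(3)*conj(1)]
      = (1/24)[(33) + (-6) + (-21) + (0) + (18)] = 24/24 = 1
Dimension check: dim(rho) = sum (mult * dim) = 3*1 + 1*1 + 2*2 + 0*3 + 1*3 = 11 = chi_rho(e) = 11.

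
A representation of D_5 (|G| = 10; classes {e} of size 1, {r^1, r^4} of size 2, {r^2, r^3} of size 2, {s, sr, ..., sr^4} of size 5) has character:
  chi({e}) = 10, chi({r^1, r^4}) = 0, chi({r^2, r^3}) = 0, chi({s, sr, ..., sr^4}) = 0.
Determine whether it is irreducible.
Not irreducible (reducible): <chi, chi> = 10 > 1.

Reasoning: <chi, chi> = (1/|G|) sum_C |C| * |chi(C)|^2 = (1/10)[1*|10|^2 + 2*|0|^2 + 2*|0|^2 + 5*|0|^2]
  = (1/10)[(100) + (0) + (0) + (0)] = 100/10 = 10.
A character is irreducible iff <chi, chi> = 1, so this representation is reducible.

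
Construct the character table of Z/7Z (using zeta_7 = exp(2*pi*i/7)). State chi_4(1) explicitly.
Character table of Z/7Z (irreps indexed chi_0,...,chi_6 with chi_k(m) = zeta_7^(k*m), zeta_7 = exp(2*pi*i/7)):
  irrep \ class  {0} (size 1)  {1} (size 1)    {2} (size 1)    {3} (size 1)    {4} (size 1)    {5} (size 1)    {6} (size 1)  
  chi_0          1             1               1               1               1               1               1             
  chi_1          1             exp(2*I*pi/7)   exp(4*I*pi/7)   exp(6*I*pi/7)   exp(-6*I*pi/7)  exp(-4*I*pi/7)  exp(-2*I*pi/7)
  chi_2          1             exp(4*I*pi/7)   exp(-6*I*pi/7)  exp(-2*I*pi/7)  exp(2*I*pi/7)   exp(6*I*pi/7)   exp(-4*I*pi/7)
  chi_3          1             exp(6*I*pi/7)   exp(-2*I*pi/7)  exp(4*I*pi/7)   exp(-4*I*pi/7)  exp(2*I*pi/7)   exp(-6*I*pi/7)
  chi_4          1             exp(-6*I*pi/7)  exp(2*I*pi/7)   exp(-4*I*pi/7)  exp(4*I*pi/7)   exp(-2*I*pi/7)  exp(6*I*pi/7) 
  chi_5          1             exp(-4*I*pi/7)  exp(6*I*pi/7)   exp(2*I*pi/7)   exp(-2*I*pi/7)  exp(-6*I*pi/7)  exp(4*I*pi/7) 
  chi_6          1             exp(-2*I*pi/7)  exp(-4*I*pi/7)  exp(-6*I*pi/7)  exp(6*I*pi/7)   exp(4*I*pi/7)   exp(2*I*pi/7) 

Spot check: chi_4(1) = zeta_7^(4*1) = zeta_7^4 = exp(-6*I*pi/7).

Explanation: Z/7Z is abelian, so all 7 irreducible complex representations are 1-dimensional. They are given by chi_k(m) = zeta_7^(k*m) for k = 0,...,6. Row orthogonality: sum_m chi_k(m) conj(chi_l(m)) = 7 * [k = l].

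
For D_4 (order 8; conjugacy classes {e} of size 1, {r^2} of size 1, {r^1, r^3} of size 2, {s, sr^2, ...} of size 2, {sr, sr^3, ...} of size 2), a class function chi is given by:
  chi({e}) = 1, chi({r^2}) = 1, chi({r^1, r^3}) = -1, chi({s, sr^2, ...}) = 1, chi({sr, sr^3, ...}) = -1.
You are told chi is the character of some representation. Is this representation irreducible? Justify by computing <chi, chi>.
Irreducible: <chi, chi> = 1.

Details: <chi, chi> = (1/|G|) sum_C |C| * |chi(C)|^2 = (1/8)[1*|1|^2 + 1*|1|^2 + 2*|-1|^2 + 2*|1|^2 + 2*|-1|^2]
  = (1/8)[(1) + (1) + (2) + (2) + (2)] = 8/8 = 1.
A character is irreducible iff <chi, chi> = 1, so this representation is irreducible.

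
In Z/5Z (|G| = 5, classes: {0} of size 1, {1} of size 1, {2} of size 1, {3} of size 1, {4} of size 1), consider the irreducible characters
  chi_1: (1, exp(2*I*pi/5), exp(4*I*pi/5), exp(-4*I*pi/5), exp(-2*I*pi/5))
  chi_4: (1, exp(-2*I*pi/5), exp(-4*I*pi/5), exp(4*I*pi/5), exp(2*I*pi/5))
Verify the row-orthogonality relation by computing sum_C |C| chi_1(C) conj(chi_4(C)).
Sum = 0; so <chi_1, chi_4> = 0 (distinct irreducibles are orthogonal).

Details: Compute term by term over conjugacy classes (|C| * chi_1(C) * conj(chi_4(C))):
  1*(1)*conj(1) + 1*(exp(2*I*pi/5))*conj(exp(-2*I*pi/5)) + 1*(exp(4*I*pi/5))*conj(exp(-4*I*pi/5)) + 1*(exp(-4*I*pi/5))*conj(exp(4*I*pi/5)) + 1*(exp(-2*I*pi/5))*conj(exp(2*I*pi/5))
  = (1) + (exp(4*I*pi/5)) + (exp(-2*I*pi/5)) + (exp(2*I*pi/5)) + (exp(-4*I*pi/5))
  = 0.
(Exp terms are combined using exp(i*s)*conj(exp(i*t)) = exp(i*(s-t)), and sums of them are collapsed using the identity that for every m > 1 the m distinct m-th roots of unity sum to 0, e.g. 1 + exp(2*I*pi/3) + exp(-2*I*pi/3) = 0.)
Dividing by |G| = 5 gives 0/5 = 0, matching the row-orthogonality relation <chi_1, chi_4> = [chi_1 = chi_4].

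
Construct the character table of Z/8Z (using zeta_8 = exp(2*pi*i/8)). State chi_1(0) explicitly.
Character table of Z/8Z (irreps indexed chi_0,...,chi_7 with chi_k(m) = zeta_8^(k*m), zeta_8 = exp(2*pi*i/8)):
  irrep \ class  {0} (size 1)  {1} (size 1)    {2} (size 1)  {3} (size 1)    {4} (size 1)  {5} (size 1)    {6} (size 1)  {7} (size 1)  
  chi_0          1             1               1             1               1             1               1             1             
  chi_1          1             exp(I*pi/4)     I             exp(3*I*pi/4)   -1            exp(-3*I*pi/4)  -I            exp(-I*pi/4)  
  chi_2          1             I               -1            -I              1             I               -1            -I            
  chi_3          1             exp(3*I*pi/4)   -I            exp(I*pi/4)     -1            exp(-I*pi/4)    I             exp(-3*I*pi/4)
  chi_4          1             -1              1             -1              1             -1              1             -1            
  chi_5          1             exp(-3*I*pi/4)  I             exp(-I*pi/4)    -1            exp(I*pi/4)     -I            exp(3*I*pi/4) 
  chi_6          1             -I              -1            I               1             -I              -1            I             
  chi_7          1             exp(-I*pi/4)    -I            exp(-3*I*pi/4)  -1            exp(3*I*pi/4)   I             exp(I*pi/4)   

Spot check: chi_1(0) = zeta_8^(1*0) = zeta_8^0 = 1.

Derivation: Z/8Z is abelian, so all 8 irreducible complex representations are 1-dimensional. They are given by chi_k(m) = zeta_8^(k*m) for k = 0,...,7. Row orthogonality: sum_m chi_k(m) conj(chi_l(m)) = 8 * [k = l].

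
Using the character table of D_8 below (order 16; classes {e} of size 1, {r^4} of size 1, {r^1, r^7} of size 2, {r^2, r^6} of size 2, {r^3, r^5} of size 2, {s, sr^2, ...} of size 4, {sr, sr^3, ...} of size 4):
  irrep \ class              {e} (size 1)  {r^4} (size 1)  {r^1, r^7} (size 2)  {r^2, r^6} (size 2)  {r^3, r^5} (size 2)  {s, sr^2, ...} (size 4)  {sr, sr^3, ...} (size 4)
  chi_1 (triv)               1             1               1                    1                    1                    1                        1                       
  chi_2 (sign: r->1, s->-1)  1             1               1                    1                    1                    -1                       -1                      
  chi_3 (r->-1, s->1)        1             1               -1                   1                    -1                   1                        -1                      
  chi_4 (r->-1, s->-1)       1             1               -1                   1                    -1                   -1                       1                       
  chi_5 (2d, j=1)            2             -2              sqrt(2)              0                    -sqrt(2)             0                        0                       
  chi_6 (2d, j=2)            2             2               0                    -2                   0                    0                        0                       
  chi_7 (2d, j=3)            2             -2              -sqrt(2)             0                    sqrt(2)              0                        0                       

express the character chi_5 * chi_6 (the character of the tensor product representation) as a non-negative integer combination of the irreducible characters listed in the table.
chi_5 tensor chi_6 = chi_5 + chi_7 (all other irreducibles have multiplicity 0).

Solution. The character of a tensor product is the pointwise product (chi_5 * chi_6)(C) = chi_5(C) * chi_6(C):
  {e}: (2)*(2), {r^4}: (-2)*(2), {r^1, r^7}: (sqrt(2))*(0), {r^2, r^6}: (0)*(-2), {r^3, r^5}: (-sqrt(2))*(0), {s, sr^2, ...}: (0)*(0), {sr, sr^3, ...}: (0)*(0)
so (chi_5 * chi_6) takes values
  {e} -> 4, {r^4} -> -4, {r^1, r^7} -> 0, {r^2, r^6} -> 0, {r^3, r^5} -> 0, {s, sr^2, ...} -> 0, {sr, sr^3, ...} -> 0.
Now take the inner product of this character with each irreducible chi from the table, <chi_5*chi_6, chi> = (1/16) sum_C |C| (chi_5*chi_6)(C) conj(chi(C)):
  <chi_5*chi_6, chi_1> = (1/16)[1*(4)*conj(1) + 1*(-4)*conj(1) + 2*(0)*conj(1) + 2*(0)*conj(1) + 2*(0)*conj(1) + 4*(0)*conj(1) + 4*(0)*conj(1)]
      = (1/16)[(4) + (-4) + (0) + (0) + (0) + (0) + (0)] = 0/16 = 0
  <chi_5*chi_6, chi_2> = (1/16)[1*(4)*conj(1) + 1*(-4)*conj(1) + 2*(0)*conj(1) + 2*(0)*conj(1) + 2*(0)*conj(1) + 4*(0)*conj(-1) + 4*(0)*conj(-1)]
      = (1/16)[(4) + (-4) + (0) + (0) + (0) + (0) + (0)] = 0/16 = 0
  <chi_5*chi_6, chi_3> = (1/16)[1*(4)*conj(1) + 1*(-4)*conj(1) + 2*(0)*conj(-1) + 2*(0)*conj(1) + 2*(0)*conj(-1) + 4*(0)*conj(1) + 4*(0)*conj(-1)]
      = (1/16)[(4) + (-4) + (0) + (0) + (0) + (0) + (0)] = 0/16 = 0
  <chi_5*chi_6, chi_4> = (1/16)[1*(4)*conj(1) + 1*(-4)*conj(1) + 2*(0)*conj(-1) + 2*(0)*conj(1) + 2*(0)*conj(-1) + 4*(0)*conj(-1) + 4*(0)*conj(1)]
      = (1/16)[(4) + (-4) + (0) + (0) + (0) + (0) + (0)] = 0/16 = 0
  <chi_5*chi_6, chi_5> = (1/16)[1*(4)*conj(2) + 1*(-4)*conj(-2) + 2*(0)*conj(sqrt(2)) + 2*(0)*conj(0) + 2*(0)*conj(-sqrt(2)) + 4*(0)*conj(0) + 4*(0)*conj(0)]
      = (1/16)[(8) + (8) + (0) + (0) + (0) + (0) + (0)] = 16/16 = 1
  <chi_5*chi_6, chi_6> = (1/16)[1*(4)*conj(2) + 1*(-4)*conj(2) + 2*(0)*conj(0) + 2*(0)*conj(-2) + 2*(0)*conj(0) + 4*(0)*conj(0) + 4*(0)*conj(0)]
      = (1/16)[(8) + (-8) + (0) + (0) + (0) + (0) + (0)] = 0/16 = 0
  <chi_5*chi_6, chi_7> = (1/16)[1*(4)*conj(2) + 1*(-4)*conj(-2) + 2*(0)*conj(-sqrt(2)) + 2*(0)*conj(0) + 2*(0)*conj(sqrt(2)) + 4*(0)*conj(0) + 4*(0)*conj(0)]
      = (1/16)[(8) + (8) + (0) + (0) + (0) + (0) + (0)] = 16/16 = 1
Hence the multiplicities are chi_5: 1, chi_7: 1. Dimension check: dim(chi_5)*dim(chi_6) = 2*2 = 4 and sum (mult * dim) = 1*2 + 1*2 = 4.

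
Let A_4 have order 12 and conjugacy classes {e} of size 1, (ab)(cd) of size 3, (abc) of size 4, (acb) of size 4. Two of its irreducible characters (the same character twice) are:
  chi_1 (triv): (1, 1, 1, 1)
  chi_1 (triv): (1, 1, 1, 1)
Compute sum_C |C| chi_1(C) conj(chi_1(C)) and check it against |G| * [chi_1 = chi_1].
Sum = 12 = |G| = 12; so <chi_1, chi_1> = 1 (norm-1 confirms irreducibility).

Solution. Compute term by term over conjugacy classes (|C| * chi_1(C) * conj(chi_1(C))):
  1*(1)*conj(1) + 3*(1)*conj(1) + 4*(1)*conj(1) + 4*(1)*conj(1)
  = (1) + (3) + (4) + (4)
  = 12.
(Exp terms are combined using exp(i*s)*conj(exp(i*t)) = exp(i*(s-t)), and sums of them are collapsed using the identity that for every m > 1 the m distinct m-th roots of unity sum to 0, e.g. 1 + exp(2*I*pi/3) + exp(-2*I*pi/3) = 0.)
Dividing by |G| = 12 gives 12/12 = 1, matching the row-orthogonality relation <chi_1, chi_1> = [chi_1 = chi_1].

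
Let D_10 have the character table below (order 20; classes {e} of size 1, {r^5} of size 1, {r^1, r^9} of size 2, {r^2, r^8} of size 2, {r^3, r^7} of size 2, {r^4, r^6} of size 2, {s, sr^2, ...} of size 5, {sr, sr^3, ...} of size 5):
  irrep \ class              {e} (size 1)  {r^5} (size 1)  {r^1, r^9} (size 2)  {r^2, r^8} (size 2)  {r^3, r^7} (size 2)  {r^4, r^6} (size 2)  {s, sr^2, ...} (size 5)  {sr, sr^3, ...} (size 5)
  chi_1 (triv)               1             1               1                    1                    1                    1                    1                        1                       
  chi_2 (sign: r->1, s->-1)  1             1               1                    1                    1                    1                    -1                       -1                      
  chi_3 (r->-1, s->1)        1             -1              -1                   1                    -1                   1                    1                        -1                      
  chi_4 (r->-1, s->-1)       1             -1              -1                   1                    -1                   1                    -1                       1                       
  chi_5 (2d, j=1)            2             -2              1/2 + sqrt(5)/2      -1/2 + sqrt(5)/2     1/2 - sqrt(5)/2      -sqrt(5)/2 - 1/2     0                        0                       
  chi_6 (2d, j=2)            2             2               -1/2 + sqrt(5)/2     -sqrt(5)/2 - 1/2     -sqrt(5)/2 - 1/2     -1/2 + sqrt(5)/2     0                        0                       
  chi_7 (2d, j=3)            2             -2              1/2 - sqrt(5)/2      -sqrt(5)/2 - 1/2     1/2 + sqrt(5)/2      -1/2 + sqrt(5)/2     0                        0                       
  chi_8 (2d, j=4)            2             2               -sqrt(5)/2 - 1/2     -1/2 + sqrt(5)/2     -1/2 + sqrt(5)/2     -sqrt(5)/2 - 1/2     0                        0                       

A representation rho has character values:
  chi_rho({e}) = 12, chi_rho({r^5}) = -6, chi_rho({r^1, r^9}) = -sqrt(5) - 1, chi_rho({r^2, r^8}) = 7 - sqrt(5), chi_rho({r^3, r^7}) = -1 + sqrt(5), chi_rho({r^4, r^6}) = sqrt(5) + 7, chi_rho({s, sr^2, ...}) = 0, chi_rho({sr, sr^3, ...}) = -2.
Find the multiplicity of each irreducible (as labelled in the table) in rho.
Multiplicities: chi_1: 1, chi_2: 2, chi_3: 3, chi_4: 2, chi_5: 0, chi_6: 0, chi_7: 2, chi_8: 0.

Solution. Use <chi_rho, chi> = (1/|G|) sum_C |C| * chi_rho(C) * conj(chi(C)) with |G| = 20 for each irreducible chi in the table:
  <chi_rho, chi_1> = (1/20)[1*(12)*conj(1) + 1*(-6)*conj(1) + 2*(-sqrt(5) - 1)*conj(1) + 2*(7 - sqrt(5))*conj(1) + 2*(-1 + sqrt(5))*conj(1) + 2*(sqrt(5) + 7)*conj(1) + 5*(0)*conj(1) + 5*(-2)*conj(1)]
      = (1/20)[(12) + (-6) + (-2*sqrt(5) - 2) + (14 - 2*sqrt(5)) + (-2 + 2*sqrt(5)) + (2*sqrt(5) + 14) + (0) + (-10)] = 20/20 = 1
  <chi_rho, chi_2> = (1/20)[1*(12)*conj(1) + 1*(-6)*conj(1) + 2*(-sqrt(5) - 1)*conj(1) + 2*(7 - sqrt(5))*conj(1) + 2*(-1 + sqrt(5))*conj(1) + 2*(sqrt(5) + 7)*conj(1) + 5*(0)*conj(-1) + 5*(-2)*conj(-1)]
      = (1/20)[(12) + (-6) + (-2*sqrt(5) - 2) + (14 - 2*sqrt(5)) + (-2 + 2*sqrt(5)) + (2*sqrt(5) + 14) + (0) + (10)] = 40/20 = 2
  <chi_rho, chi_3> = (1/20)[1*(12)*conj(1) + 1*(-6)*conj(-1) + 2*(-sqrt(5) - 1)*conj(-1) + 2*(7 - sqrt(5))*conj(1) + 2*(-1 + sqrt(5))*conj(-1) + 2*(sqrt(5) + 7)*conj(1) + 5*(0)*conj(1) + 5*(-2)*conj(-1)]
      = (1/20)[(12) + (6) + (2 + 2*sqrt(5)) + (14 - 2*sqrt(5)) + (2 - 2*sqrt(5)) + (2*sqrt(5) + 14) + (0) + (10)] = 60/20 = 3
  <chi_rho, chi_4> = (1/20)[1*(12)*conj(1) + 1*(-6)*conj(-1) + 2*(-sqrt(5) - 1)*conj(-1) + 2*(7 - sqrt(5))*conj(1) + 2*(-1 + sqrt(5))*conj(-1) + 2*(sqrt(5) + 7)*conj(1) + 5*(0)*conj(-1) + 5*(-2)*conj(1)]
      = (1/20)[(12) + (6) + (2 + 2*sqrt(5)) + (14 - 2*sqrt(5)) + (2 - 2*sqrt(5)) + (2*sqrt(5) + 14) + (0) + (-10)] = 40/20 = 2
  <chi_rho, chi_5> = (1/20)[1*(12)*conj(2) + 1*(-6)*conj(-2) + 2*(-sqrt(5) - 1)*conj(1/2 + sqrt(5)/2) + 2*(7 - sqrt(5))*conj(-1/2 + sqrt(5)/2) + 2*(-1 + sqrt(5))*conj(1/2 - sqrt(5)/2) + 2*(sqrt(5) + 7)*conj(-sqrt(5)/2 - 1/2) + 5*(0)*conj(0) + 5*(-2)*conj(0)]
      = (1/20)[(24) + (12) + (-6 - 2*sqrt(5)) + (-12 + 8*sqrt(5)) + (-6 + 2*sqrt(5)) + (-8*sqrt(5) - 12) + (0) + (0)] = 0/20 = 0
  <chi_rho, chi_6> = (1/20)[1*(12)*conj(2) + 1*(-6)*conj(2) + 2*(-sqrt(5) - 1)*conj(-1/2 + sqrt(5)/2) + 2*(7 - sqrt(5))*conj(-sqrt(5)/2 - 1/2) + 2*(-1 + sqrt(5))*conj(-sqrt(5)/2 - 1/2) + 2*(sqrt(5) + 7)*conj(-1/2 + sqrt(5)/2) + 5*(0)*conj(0) + 5*(-2)*conj(0)]
      = (1/20)[(24) + (-12) + (-4) + (-6*sqrt(5) - 2) + (-4) + (-2 + 6*sqrt(5)) + (0) + (0)] = 0/20 = 0
  <chi_rho, chi_7> = (1/20)[1*(12)*conj(2) + 1*(-6)*conj(-2) + 2*(-sqrt(5) - 1)*conj(1/2 - sqrt(5)/2) + 2*(7 - sqrt(5))*conj(-sqrt(5)/2 - 1/2) + 2*(-1 + sqrt(5))*conj(1/2 + sqrt(5)/2) + 2*(sqrt(5) + 7)*conj(-1/2 + sqrt(5)/2) + 5*(0)*conj(0) + 5*(-2)*conj(0)]
      = (1/20)[(24) + (12) + (4) + (-6*sqrt(5) - 2) + (4) + (-2 + 6*sqrt(5)) + (0) + (0)] = 40/20 = 2
  <chi_rho, chi_8> = (1/20)[1*(12)*conj(2) + 1*(-6)*conj(2) + 2*(-sqrt(5) - 1)*conj(-sqrt(5)/2 - 1/2) + 2*(7 - sqrt(5))*conj(-1/2 + sqrt(5)/2) + 2*(-1 + sqrt(5))*conj(-1/2 + sqrt(5)/2) + 2*(sqrt(5) + 7)*conj(-sqrt(5)/2 - 1/2) + 5*(0)*conj(0) + 5*(-2)*conj(0)]
      = (1/20)[(24) + (-12) + (2*sqrt(5) + 6) + (-12 + 8*sqrt(5)) + (6 - 2*sqrt(5)) + (-8*sqrt(5) - 12) + (0) + (0)] = 0/20 = 0
Dimension check: dim(rho) = sum (mult * dim) = 1*1 + 2*1 + 3*1 + 2*1 + 0*2 + 0*2 + 2*2 + 0*2 = 12 = chi_rho(e) = 12.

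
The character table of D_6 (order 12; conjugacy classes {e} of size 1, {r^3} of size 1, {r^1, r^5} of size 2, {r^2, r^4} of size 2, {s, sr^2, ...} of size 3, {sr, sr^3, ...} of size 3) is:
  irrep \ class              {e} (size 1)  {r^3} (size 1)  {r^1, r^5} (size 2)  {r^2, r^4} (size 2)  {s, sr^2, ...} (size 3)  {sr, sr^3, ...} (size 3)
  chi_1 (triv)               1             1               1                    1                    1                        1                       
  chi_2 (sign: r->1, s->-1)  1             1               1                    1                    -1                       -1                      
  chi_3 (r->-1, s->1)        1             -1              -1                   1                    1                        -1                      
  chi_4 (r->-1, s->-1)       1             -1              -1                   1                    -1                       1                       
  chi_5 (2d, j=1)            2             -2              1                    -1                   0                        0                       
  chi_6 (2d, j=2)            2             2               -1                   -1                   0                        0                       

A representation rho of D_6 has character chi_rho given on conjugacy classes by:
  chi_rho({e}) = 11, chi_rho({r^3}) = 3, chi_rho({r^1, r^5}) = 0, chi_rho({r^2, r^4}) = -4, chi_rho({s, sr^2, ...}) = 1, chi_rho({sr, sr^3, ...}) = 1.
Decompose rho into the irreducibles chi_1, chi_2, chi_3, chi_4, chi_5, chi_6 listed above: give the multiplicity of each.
Multiplicities: chi_1: 1, chi_2: 0, chi_3: 0, chi_4: 0, chi_5: 2, chi_6: 3.

Why: Use <chi_rho, chi> = (1/|G|) sum_C |C| * chi_rho(C) * conj(chi(C)) with |G| = 12 for each irreducible chi in the table:
  <chi_rho, chi_1> = (1/12)[1*(11)*conj(1) + 1*(3)*conj(1) + 2*(0)*conj(1) + 2*(-4)*conj(1) + 3*(1)*conj(1) + 3*(1)*conj(1)]
      = (1/12)[(11) + (3) + (0) + (-8) + (3) + (3)] = 12/12 = 1
  <chi_rho, chi_2> = (1/12)[1*(11)*conj(1) + 1*(3)*conj(1) + 2*(0)*conj(1) + 2*(-4)*conj(1) + 3*(1)*conj(-1) + 3*(1)*conj(-1)]
      = (1/12)[(11) + (3) + (0) + (-8) + (-3) + (-3)] = 0/12 = 0
  <chi_rho, chi_3> = (1/12)[1*(11)*conj(1) + 1*(3)*conj(-1) + 2*(0)*conj(-1) + 2*(-4)*conj(1) + 3*(1)*conj(1) + 3*(1)*conj(-1)]
      = (1/12)[(11) + (-3) + (0) + (-8) + (3) + (-3)] = 0/12 = 0
  <chi_rho, chi_4> = (1/12)[1*(11)*conj(1) + 1*(3)*conj(-1) + 2*(0)*conj(-1) + 2*(-4)*conj(1) + 3*(1)*conj(-1) + 3*(1)*conj(1)]
      = (1/12)[(11) + (-3) + (0) + (-8) + (-3) + (3)] = 0/12 = 0
  <chi_rho, chi_5> = (1/12)[1*(11)*conj(2) + 1*(3)*conj(-2) + 2*(0)*conj(1) + 2*(-4)*conj(-1) + 3*(1)*conj(0) + 3*(1)*conj(0)]
      = (1/12)[(22) + (-6) + (0) + (8) + (0) + (0)] = 24/12 = 2
  <chi_rho, chi_6> = (1/12)[1*(11)*conj(2) + 1*(3)*conj(2) + 2*(0)*conj(-1) + 2*(-4)*conj(-1) + 3*(1)*conj(0) + 3*(1)*conj(0)]
      = (1/12)[(22) + (6) + (0) + (8) + (0) + (0)] = 36/12 = 3
Dimension check: dim(rho) = sum (mult * dim) = 1*1 + 0*1 + 0*1 + 0*1 + 2*2 + 3*2 = 11 = chi_rho(e) = 11.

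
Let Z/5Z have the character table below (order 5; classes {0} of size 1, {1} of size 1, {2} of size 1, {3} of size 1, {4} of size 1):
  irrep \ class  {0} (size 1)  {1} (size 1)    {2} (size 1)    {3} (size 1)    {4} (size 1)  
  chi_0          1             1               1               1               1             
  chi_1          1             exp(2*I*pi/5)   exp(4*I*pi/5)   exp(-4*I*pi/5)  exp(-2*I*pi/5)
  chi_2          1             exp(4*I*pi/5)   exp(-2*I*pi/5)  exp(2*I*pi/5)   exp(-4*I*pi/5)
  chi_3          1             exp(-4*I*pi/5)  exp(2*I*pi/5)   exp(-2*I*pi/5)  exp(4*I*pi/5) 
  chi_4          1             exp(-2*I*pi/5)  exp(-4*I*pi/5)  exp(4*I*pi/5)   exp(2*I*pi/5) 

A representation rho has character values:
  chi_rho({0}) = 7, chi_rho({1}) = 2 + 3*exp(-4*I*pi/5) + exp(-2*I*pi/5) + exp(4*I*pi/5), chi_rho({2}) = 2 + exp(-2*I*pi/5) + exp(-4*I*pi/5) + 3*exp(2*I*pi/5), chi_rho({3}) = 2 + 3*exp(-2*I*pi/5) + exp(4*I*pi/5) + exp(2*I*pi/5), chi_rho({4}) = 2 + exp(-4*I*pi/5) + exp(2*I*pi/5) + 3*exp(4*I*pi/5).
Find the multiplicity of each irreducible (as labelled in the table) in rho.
Multiplicities: chi_0: 2, chi_1: 0, chi_2: 1, chi_3: 3, chi_4: 1.

Why: Use <chi_rho, chi> = (1/|G|) sum_C |C| * chi_rho(C) * conj(chi(C)) with |G| = 5 for each irreducible chi in the table:
  <chi_rho, chi_0> = (1/5)[1*(7)*conj(1) + 1*(2 + 3*exp(-4*I*pi/5) + exp(-2*I*pi/5) + exp(4*I*pi/5))*conj(1) + 1*(2 + exp(-2*I*pi/5) + exp(-4*I*pi/5) + 3*exp(2*I*pi/5))*conj(1) + 1*(2 + 3*exp(-2*I*pi/5) + exp(4*I*pi/5) + exp(2*I*pi/5))*conj(1) + 1*(2 + exp(-4*I*pi/5) + exp(2*I*pi/5) + 3*exp(4*I*pi/5))*conj(1)]
      = (1/5)[(7) + (2 + 3*exp(-4*I*pi/5) + exp(-2*I*pi/5) + exp(4*I*pi/5)) + (2 + exp(-2*I*pi/5) + exp(-4*I*pi/5) + 3*exp(2*I*pi/5)) + (2 + 3*exp(-2*I*pi/5) + exp(4*I*pi/5) + exp(2*I*pi/5)) + (2 + exp(-4*I*pi/5) + exp(2*I*pi/5) + 3*exp(4*I*pi/5))] = 10/5 = 2
  <chi_rho, chi_1> = (1/5)[1*(7)*conj(1) + 1*(2 + 3*exp(-4*I*pi/5) + exp(-2*I*pi/5) + exp(4*I*pi/5))*conj(exp(2*I*pi/5)) + 1*(2 + exp(-2*I*pi/5) + exp(-4*I*pi/5) + 3*exp(2*I*pi/5))*conj(exp(4*I*pi/5)) + 1*(2 + 3*exp(-2*I*pi/5) + exp(4*I*pi/5) + exp(2*I*pi/5))*conj(exp(-4*I*pi/5)) + 1*(2 + exp(-4*I*pi/5) + exp(2*I*pi/5) + 3*exp(4*I*pi/5))*conj(exp(-2*I*pi/5))]
      = (1/5)[(7) + (2*exp(-2*I*pi/5) + exp(-4*I*pi/5) + exp(2*I*pi/5) + 3*exp(4*I*pi/5)) + (3*exp(-2*I*pi/5) + 2*exp(-4*I*pi/5) + exp(4*I*pi/5) + exp(2*I*pi/5)) + (exp(-2*I*pi/5) + exp(-4*I*pi/5) + 2*exp(4*I*pi/5) + 3*exp(2*I*pi/5)) + (3*exp(-4*I*pi/5) + exp(-2*I*pi/5) + exp(4*I*pi/5) + 2*exp(2*I*pi/5))] = 0/5 = 0
  <chi_rho, chi_2> = (1/5)[1*(7)*conj(1) + 1*(2 + 3*exp(-4*I*pi/5) + exp(-2*I*pi/5) + exp(4*I*pi/5))*conj(exp(4*I*pi/5)) + 1*(2 + exp(-2*I*pi/5) + exp(-4*I*pi/5) + 3*exp(2*I*pi/5))*conj(exp(-2*I*pi/5)) + 1*(2 + 3*exp(-2*I*pi/5) + exp(4*I*pi/5) + exp(2*I*pi/5))*conj(exp(2*I*pi/5)) + 1*(2 + exp(-4*I*pi/5) + exp(2*I*pi/5) + 3*exp(4*I*pi/5))*conj(exp(-4*I*pi/5))]
      = (1/5)[(7) + (1 + 2*exp(-4*I*pi/5) + exp(4*I*pi/5) + 3*exp(2*I*pi/5)) + (1 + exp(-2*I*pi/5) + 3*exp(4*I*pi/5) + 2*exp(2*I*pi/5)) + (1 + 2*exp(-2*I*pi/5) + 3*exp(-4*I*pi/5) + exp(2*I*pi/5)) + (1 + 3*exp(-2*I*pi/5) + exp(-4*I*pi/5) + 2*exp(4*I*pi/5))] = 5/5 = 1
  <chi_rho, chi_3> = (1/5)[1*(7)*conj(1) + 1*(2 + 3*exp(-4*I*pi/5) + exp(-2*I*pi/5) + exp(4*I*pi/5))*conj(exp(-4*I*pi/5)) + 1*(2 + exp(-2*I*pi/5) + exp(-4*I*pi/5) + 3*exp(2*I*pi/5))*conj(exp(2*I*pi/5)) + 1*(2 + 3*exp(-2*I*pi/5) + exp(4*I*pi/5) + exp(2*I*pi/5))*conj(exp(-2*I*pi/5)) + 1*(2 + exp(-4*I*pi/5) + exp(2*I*pi/5) + 3*exp(4*I*pi/5))*conj(exp(4*I*pi/5))]
      = (1/5)[(7) + (3 + exp(-2*I*pi/5) + exp(2*I*pi/5) + 2*exp(4*I*pi/5)) + (3 + 2*exp(-2*I*pi/5) + exp(-4*I*pi/5) + exp(4*I*pi/5)) + (3 + exp(-4*I*pi/5) + exp(4*I*pi/5) + 2*exp(2*I*pi/5)) + (3 + 2*exp(-4*I*pi/5) + exp(-2*I*pi/5) + exp(2*I*pi/5))] = 15/5 = 3
  <chi_rho, chi_4> = (1/5)[1*(7)*conj(1) + 1*(2 + 3*exp(-4*I*pi/5) + exp(-2*I*pi/5) + exp(4*I*pi/5))*conj(exp(-2*I*pi/5)) + 1*(2 + exp(-2*I*pi/5) + exp(-4*I*pi/5) + 3*exp(2*I*pi/5))*conj(exp(-4*I*pi/5)) + 1*(2 + 3*exp(-2*I*pi/5) + exp(4*I*pi/5) + exp(2*I*pi/5))*conj(exp(4*I*pi/5)) + 1*(2 + exp(-4*I*pi/5) + exp(2*I*pi/5) + 3*exp(4*I*pi/5))*conj(exp(2*I*pi/5))]
      = (1/5)[(7) + (1 + 3*exp(-2*I*pi/5) + exp(-4*I*pi/5) + 2*exp(2*I*pi/5)) + (1 + 3*exp(-4*I*pi/5) + exp(2*I*pi/5) + 2*exp(4*I*pi/5)) + (1 + 2*exp(-4*I*pi/5) + exp(-2*I*pi/5) + 3*exp(4*I*pi/5)) + (1 + 2*exp(-2*I*pi/5) + exp(4*I*pi/5) + 3*exp(2*I*pi/5))] = 5/5 = 1
(Exp terms are combined using exp(i*s)*conj(exp(i*t)) = exp(i*(s-t)), and sums of them are collapsed using the identity that for every m > 1 the m distinct m-th roots of unity sum to 0, e.g. 1 + exp(2*I*pi/3) + exp(-2*I*pi/3) = 0.)
Dimension check: dim(rho) = sum (mult * dim) = 2*1 + 0*1 + 1*1 + 3*1 + 1*1 = 7 = chi_rho(e) = 7.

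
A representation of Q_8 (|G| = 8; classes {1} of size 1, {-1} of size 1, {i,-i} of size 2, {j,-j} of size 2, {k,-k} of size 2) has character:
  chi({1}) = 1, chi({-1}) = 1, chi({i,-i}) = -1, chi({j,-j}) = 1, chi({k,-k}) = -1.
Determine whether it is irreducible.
Irreducible: <chi, chi> = 1.

Justification: <chi, chi> = (1/|G|) sum_C |C| * |chi(C)|^2 = (1/8)[1*|1|^2 + 1*|1|^2 + 2*|-1|^2 + 2*|1|^2 + 2*|-1|^2]
  = (1/8)[(1) + (1) + (2) + (2) + (2)] = 8/8 = 1.
A character is irreducible iff <chi, chi> = 1, so this representation is irreducible.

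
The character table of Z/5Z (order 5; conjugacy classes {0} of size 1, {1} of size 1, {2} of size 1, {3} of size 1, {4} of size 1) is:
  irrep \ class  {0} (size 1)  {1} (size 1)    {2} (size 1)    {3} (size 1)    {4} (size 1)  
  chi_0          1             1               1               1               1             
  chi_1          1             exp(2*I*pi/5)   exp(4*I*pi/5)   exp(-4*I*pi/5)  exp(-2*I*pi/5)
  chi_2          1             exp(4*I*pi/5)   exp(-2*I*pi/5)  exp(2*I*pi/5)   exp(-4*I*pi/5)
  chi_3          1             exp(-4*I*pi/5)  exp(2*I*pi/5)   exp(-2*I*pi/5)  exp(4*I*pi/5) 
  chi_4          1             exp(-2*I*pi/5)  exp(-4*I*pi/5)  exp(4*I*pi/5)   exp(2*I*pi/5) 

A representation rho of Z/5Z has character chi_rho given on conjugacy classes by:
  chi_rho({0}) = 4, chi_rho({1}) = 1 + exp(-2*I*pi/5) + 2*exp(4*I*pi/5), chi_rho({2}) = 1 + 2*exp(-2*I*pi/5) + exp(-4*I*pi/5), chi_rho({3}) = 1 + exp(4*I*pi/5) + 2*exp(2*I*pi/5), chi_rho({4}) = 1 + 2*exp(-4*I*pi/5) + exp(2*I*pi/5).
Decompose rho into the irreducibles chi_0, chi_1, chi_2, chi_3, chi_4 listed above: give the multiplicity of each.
Multiplicities: chi_0: 1, chi_1: 0, chi_2: 2, chi_3: 0, chi_4: 1.

Reasoning: Use <chi_rho, chi> = (1/|G|) sum_C |C| * chi_rho(C) * conj(chi(C)) with |G| = 5 for each irreducible chi in the table:
  <chi_rho, chi_0> = (1/5)[1*(4)*conj(1) + 1*(1 + exp(-2*I*pi/5) + 2*exp(4*I*pi/5))*conj(1) + 1*(1 + 2*exp(-2*I*pi/5) + exp(-4*I*pi/5))*conj(1) + 1*(1 + exp(4*I*pi/5) + 2*exp(2*I*pi/5))*conj(1) + 1*(1 + 2*exp(-4*I*pi/5) + exp(2*I*pi/5))*conj(1)]
      = (1/5)[(4) + (1 + exp(-2*I*pi/5) + 2*exp(4*I*pi/5)) + (1 + 2*exp(-2*I*pi/5) + exp(-4*I*pi/5)) + (1 + exp(4*I*pi/5) + 2*exp(2*I*pi/5)) + (1 + 2*exp(-4*I*pi/5) + exp(2*I*pi/5))] = 5/5 = 1
  <chi_rho, chi_1> = (1/5)[1*(4)*conj(1) + 1*(1 + exp(-2*I*pi/5) + 2*exp(4*I*pi/5))*conj(exp(2*I*pi/5)) + 1*(1 + 2*exp(-2*I*pi/5) + exp(-4*I*pi/5))*conj(exp(4*I*pi/5)) + 1*(1 + exp(4*I*pi/5) + 2*exp(2*I*pi/5))*conj(exp(-4*I*pi/5)) + 1*(1 + 2*exp(-4*I*pi/5) + exp(2*I*pi/5))*conj(exp(-2*I*pi/5))]
      = (1/5)[(4) + (exp(-2*I*pi/5) + exp(-4*I*pi/5) + 2*exp(2*I*pi/5)) + (exp(-4*I*pi/5) + exp(2*I*pi/5) + 2*exp(4*I*pi/5)) + (2*exp(-4*I*pi/5) + exp(-2*I*pi/5) + exp(4*I*pi/5)) + (2*exp(-2*I*pi/5) + exp(4*I*pi/5) + exp(2*I*pi/5))] = 0/5 = 0
  <chi_rho, chi_2> = (1/5)[1*(4)*conj(1) + 1*(1 + exp(-2*I*pi/5) + 2*exp(4*I*pi/5))*conj(exp(4*I*pi/5)) + 1*(1 + 2*exp(-2*I*pi/5) + exp(-4*I*pi/5))*conj(exp(-2*I*pi/5)) + 1*(1 + exp(4*I*pi/5) + 2*exp(2*I*pi/5))*conj(exp(2*I*pi/5)) + 1*(1 + 2*exp(-4*I*pi/5) + exp(2*I*pi/5))*conj(exp(-4*I*pi/5))]
      = (1/5)[(4) + (2 + exp(-4*I*pi/5) + exp(4*I*pi/5)) + (2 + exp(-2*I*pi/5) + exp(2*I*pi/5)) + (2 + exp(-2*I*pi/5) + exp(2*I*pi/5)) + (2 + exp(-4*I*pi/5) + exp(4*I*pi/5))] = 10/5 = 2
  <chi_rho, chi_3> = (1/5)[1*(4)*conj(1) + 1*(1 + exp(-2*I*pi/5) + 2*exp(4*I*pi/5))*conj(exp(-4*I*pi/5)) + 1*(1 + 2*exp(-2*I*pi/5) + exp(-4*I*pi/5))*conj(exp(2*I*pi/5)) + 1*(1 + exp(4*I*pi/5) + 2*exp(2*I*pi/5))*conj(exp(-2*I*pi/5)) + 1*(1 + 2*exp(-4*I*pi/5) + exp(2*I*pi/5))*conj(exp(4*I*pi/5))]
      = (1/5)[(4) + (2*exp(-2*I*pi/5) + exp(4*I*pi/5) + exp(2*I*pi/5)) + (2*exp(-4*I*pi/5) + exp(-2*I*pi/5) + exp(4*I*pi/5)) + (exp(-4*I*pi/5) + exp(2*I*pi/5) + 2*exp(4*I*pi/5)) + (exp(-2*I*pi/5) + exp(-4*I*pi/5) + 2*exp(2*I*pi/5))] = 0/5 = 0
  <chi_rho, chi_4> = (1/5)[1*(4)*conj(1) + 1*(1 + exp(-2*I*pi/5) + 2*exp(4*I*pi/5))*conj(exp(-2*I*pi/5)) + 1*(1 + 2*exp(-2*I*pi/5) + exp(-4*I*pi/5))*conj(exp(-4*I*pi/5)) + 1*(1 + exp(4*I*pi/5) + 2*exp(2*I*pi/5))*conj(exp(4*I*pi/5)) + 1*(1 + 2*exp(-4*I*pi/5) + exp(2*I*pi/5))*conj(exp(2*I*pi/5))]
      = (1/5)[(4) + (1 + 2*exp(-4*I*pi/5) + exp(2*I*pi/5)) + (1 + exp(4*I*pi/5) + 2*exp(2*I*pi/5)) + (1 + 2*exp(-2*I*pi/5) + exp(-4*I*pi/5)) + (1 + exp(-2*I*pi/5) + 2*exp(4*I*pi/5))] = 5/5 = 1
(Exp terms are combined using exp(i*s)*conj(exp(i*t)) = exp(i*(s-t)), and sums of them are collapsed using the identity that for every m > 1 the m distinct m-th roots of unity sum to 0, e.g. 1 + exp(2*I*pi/3) + exp(-2*I*pi/3) = 0.)
Dimension check: dim(rho) = sum (mult * dim) = 1*1 + 0*1 + 2*1 + 0*1 + 1*1 = 4 = chi_rho(e) = 4.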